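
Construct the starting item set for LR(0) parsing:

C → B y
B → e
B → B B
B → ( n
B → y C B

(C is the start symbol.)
{ [B → . ( n], [B → . B B], [B → . e], [B → . y C B], [C → . B y], [C' → . C] }

First, augment the grammar with C' → C
I₀ = CLOSURE({ [C' → . C] }):
  [C' → . C] has the dot before C: add [C → . B y]
  [C → . B y] has the dot before B: add [B → . e], [B → . B B], [B → . ( n], [B → . y C B]
No further items can be added.

I₀ = { [B → . ( n], [B → . B B], [B → . e], [B → . y C B], [C → . B y], [C' → . C] }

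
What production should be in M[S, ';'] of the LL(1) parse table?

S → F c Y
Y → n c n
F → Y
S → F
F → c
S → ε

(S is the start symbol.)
To find M[S, ';'], we find productions for S where ';' is in the predict set (PREDICT(N → α) = (FIRST(α) \ {ε}) ∪ (FOLLOW(N) if α ⇒* ε)).

Relevant sets:
  FIRST(F) = { 'c', 'n' }
  FOLLOW(S) = { $ }

S → F c Y: PREDICT = { 'c', 'n' }
S → F: PREDICT = { 'c', 'n' }
S → ε: PREDICT = { $ }

M[S, ';'] is empty (no production applies)

Answer: Empty (error entry)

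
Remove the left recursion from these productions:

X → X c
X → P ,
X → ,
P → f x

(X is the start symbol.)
X is directly left-recursive. The standard transformation for
  A → A α₁ | ... | A α_m | β₁ | ... | β_n
is
  A  → β₁ A' | ... | β_n A'
  A' → α₁ A' | ... | α_m A' | ε

X → P , becomes X → P , X'
X → , becomes X → , X'
X → X c becomes X' → c X'
Add X' → ε

Productions for other non-terminals are unchanged:
  P → f x

Resulting grammar:
X → P , X'
X → , X'
X' → c X'
X' → ε
P → f x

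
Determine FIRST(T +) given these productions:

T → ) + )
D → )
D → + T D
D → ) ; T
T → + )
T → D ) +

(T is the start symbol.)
{ ')', '+' }

FIRST sets of the non-terminals involved (from the grammar, by fixed-point iteration):
  FIRST(T) = { ')', '+' }

To compute FIRST(T +), process the symbols left to right:
Symbol T is a non-terminal. Add FIRST(T) \ {ε} = { ')', '+' }
T is not nullable (ε ∉ FIRST(T)), so stop here.
FIRST(T +) = { ')', '+' }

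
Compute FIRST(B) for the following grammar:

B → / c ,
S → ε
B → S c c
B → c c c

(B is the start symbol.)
{ '/', 'c' }

To compute FIRST(B), examine every production with B on the left-hand side, reading each right-hand side left to right until a non-nullable symbol is reached.

FIRST sets of the other non-terminals involved (by the same procedure, iterated to a fixed point):
  FIRST(S) = { ε }

From B → / c ,:
  - '/' is a terminal: add '/' and stop
From B → S c c:
  - S is a non-terminal: add FIRST(S) \ {ε} = { }
    S is nullable, so continue to the next symbol
  - c is a terminal: add 'c' and stop
From B → c c c:
  - c is a terminal: add 'c' and stop

Collecting: FIRST(B) = { '/', 'c' }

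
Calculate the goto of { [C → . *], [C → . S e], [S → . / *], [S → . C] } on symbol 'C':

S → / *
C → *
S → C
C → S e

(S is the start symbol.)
GOTO(I, 'C') = CLOSURE({ [A → αX.β] : [A → α.Xβ] ∈ I, X = 'C' })

Items with dot before 'C', with the dot advanced:
  [S → . C] → [S → C .]
Closure adds nothing (no advanced item has the dot before a non-terminal).

GOTO = { [S → C .] }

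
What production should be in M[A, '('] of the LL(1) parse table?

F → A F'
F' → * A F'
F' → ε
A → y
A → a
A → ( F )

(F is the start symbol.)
To find M[A, '('], we find productions for A where '(' is in the predict set (PREDICT(N → α) = (FIRST(α) \ {ε}) ∪ (FOLLOW(N) if α ⇒* ε)).

A → y: PREDICT = { 'y' }
A → a: PREDICT = { 'a' }
A → ( F ): PREDICT = { '(' }
  '(' is in predict set, so this production goes in M[A, '(']

M[A, '('] = A → ( F )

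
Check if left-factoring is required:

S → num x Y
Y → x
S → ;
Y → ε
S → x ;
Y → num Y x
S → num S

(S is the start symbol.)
Left-factoring is needed when two productions for the same non-terminal
share a common prefix on the right-hand side.

Productions for S:
  S → num x Y
  S → ;
  S → x ;
  S → num S
Productions for Y:
  Y → x
  Y → ε
  Y → num Y x

Found common prefix 'num' in productions for S

Answer: Yes, S has productions with common prefix 'num'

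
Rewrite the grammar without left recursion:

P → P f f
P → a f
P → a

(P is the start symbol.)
P → a f P'
P → a P'
P' → f f P'
P' → ε

P is directly left-recursive. The standard transformation for
  A → A α₁ | ... | A α_m | β₁ | ... | β_n
is
  A  → β₁ A' | ... | β_n A'
  A' → α₁ A' | ... | α_m A' | ε

P → a f becomes P → a f P'
P → a becomes P → a P'
P → P f f becomes P' → f f P'
Add P' → ε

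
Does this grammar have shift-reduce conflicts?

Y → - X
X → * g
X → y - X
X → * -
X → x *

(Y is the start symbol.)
Augment with Y' → Y and build the canonical LR(0) collection (I0 = CLOSURE({[Y' → . Y]}), then GOTO on every symbol after a dot until no new states appear). It has 12 states:
  I0: { [Y → . - X], [Y' → . Y] }  — shift
  I1: { [X → . * -], [X → . * g], [X → . x *], [X → . y - X], [Y → - . X] }  — shift
  I2: { [Y' → Y .] }  — accept
  I3: { [X → * . -], [X → * . g] }  — shift
  I4: { [Y → - X .] }  — reduce
  I5: { [X → x . *] }  — shift
  I6: { [X → y . - X] }  — shift
  I7: { [X → . * -], [X → . * g], [X → . x *], [X → . y - X], [X → y - . X] }  — shift
  I8: { [X → y - X .] }  — reduce
  I9: { [X → x * .] }  — reduce
  I10: { [X → * - .] }  — reduce
  I11: { [X → * g .] }  — reduce

No state contains both a complete item and a shift item.

Answer: No shift-reduce conflicts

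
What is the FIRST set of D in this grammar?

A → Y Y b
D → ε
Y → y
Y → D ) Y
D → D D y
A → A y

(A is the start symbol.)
{ 'y', ε }

To compute FIRST(D), examine every production with D on the left-hand side, reading each right-hand side left to right until a non-nullable symbol is reached.

From D → ε:
  - ε-production, so ε ∈ FIRST(D)
From D → D D y:
  - D is the symbol being defined: contributes nothing new
    D is nullable, so continue to the next symbol
  - D is the symbol being defined: contributes nothing new
    D is nullable, so continue to the next symbol
  - y is a terminal: add 'y' and stop

Collecting: FIRST(D) = { 'y', ε }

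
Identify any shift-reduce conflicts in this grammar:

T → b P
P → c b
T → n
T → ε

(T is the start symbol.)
Yes — I0: [T → .] vs [T → . b P]

A shift-reduce conflict occurs when an LR(0) state has both:
  - a complete (reduce) item [A → α .] (dot at the end), and
  - a shift item [B → β . c γ] (dot before a terminal).

Augment with T' → T and build the canonical LR(0) collection (I0 = CLOSURE({[T' → . T]}), then GOTO on every symbol after a dot until no new states appear). It has 7 states:
  I0: { [T → . b P], [T → . n], [T → .], [T' → . T] }  — shift, reduce
  I1: { [T' → T .] }  — accept
  I2: { [P → . c b], [T → b . P] }  — shift
  I3: { [T → n .] }  — reduce
  I4: { [T → b P .] }  — reduce
  I5: { [P → c . b] }  — shift
  I6: { [P → c b .] }  — reduce

I0 contains reduce item [T → .] and shift items [T → . b P], [T → . n] — shift-reduce conflict.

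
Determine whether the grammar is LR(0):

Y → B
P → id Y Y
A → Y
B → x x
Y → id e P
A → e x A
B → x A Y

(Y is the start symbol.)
A grammar is LR(0) if no state in the canonical LR(0) collection has:
  - both a shift item (dot before a terminal) and a complete item (shift-reduce conflict), or
  - two or more complete items (reduce-reduce conflict; the accept item [Y' → Y .] counts as a complete item here).

Augment with Y' → Y and build the canonical LR(0) collection (I0 = CLOSURE({[Y' → . Y]}), then GOTO on every symbol after a dot until no new states appear). It has 17 states:
  I0: { [B → . x A Y], [B → . x x], [Y → . B], [Y → . id e P], [Y' → . Y] }  — shift
  I1: { [Y → B .] }  — reduce
  I2: { [Y' → Y .] }  — accept
  I3: { [Y → id . e P] }  — shift
  I4: { [A → . Y], [A → . e x A], [B → . x A Y], [B → . x x], [B → x . A Y], [B → x . x], [Y → . B], [Y → . id e P] }  — shift
  I5: { [B → . x A Y], [B → . x x], [B → x A . Y], [Y → . B], [Y → . id e P] }  — shift
  I6: { [A → Y .] }  — reduce
  I7: { [A → e . x A] }  — shift
  I8: { [A → . Y], [A → . e x A], [B → . x A Y], [B → . x x], [B → x . A Y], [B → x . x], [B → x x .], [Y → . B], [Y → . id e P] }  — shift, reduce
  I9: { [A → . Y], [A → . e x A], [A → e x . A], [B → . x A Y], [B → . x x], [Y → . B], [Y → . id e P] }  — shift
  I10: { [A → e x A .] }  — reduce
  I11: { [B → x A Y .] }  — reduce
  I12: { [P → . id Y Y], [Y → id e . P] }  — shift
  I13: { [Y → id e P .] }  — reduce
  I14: { [B → . x A Y], [B → . x x], [P → id . Y Y], [Y → . B], [Y → . id e P] }  — shift
  I15: { [B → . x A Y], [B → . x x], [P → id Y . Y], [Y → . B], [Y → . id e P] }  — shift
  I16: { [P → id Y Y .] }  — reduce

Conflict in state I8:
  Shift-reduce conflict between [B → x x .] and [A → . e x A]
So the grammar is NOT LR(0).

Answer: No. Shift-reduce conflict between [B → x x .] and [A → . e x A]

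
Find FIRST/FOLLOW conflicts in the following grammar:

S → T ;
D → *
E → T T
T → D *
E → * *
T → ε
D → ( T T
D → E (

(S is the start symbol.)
A FIRST/FOLLOW conflict occurs when a non-terminal N has a nullable alternative N → β (β ⇒* ε) and another alternative N → α with FIRST(α) ∩ FOLLOW(N) ≠ ∅: on such a lookahead the parser cannot decide between expanding α and letting N vanish via β.

Nullable non-terminals: E, T.
FIRST sets used below: FIRST(T) = { '(', '*', ε }, FIRST(D) = { '(', '*' }

E: nullable alternative(s) E → T T; FOLLOW(E) = { '(' }
  E → T T: FIRST \ {ε} = { '(', '*' } — this is the only nullable alternative, skip
  E → * *: FIRST \ {ε} = { '*' } — disjoint from FOLLOW(E)

T: nullable alternative(s) T → ε; FOLLOW(T) = { '(', '*', ';' }
  T → D *: FIRST \ {ε} = { '(', '*' } — overlaps FOLLOW(T) on { '(', '*' }: CONFLICT
  T → ε: FIRST \ {ε} = { } — this is the only nullable alternative, skip

D, S have no nullable alternative, so no FIRST/FOLLOW check is needed there.

So the grammar has 1 FIRST/FOLLOW conflict (marked CONFLICT above).

Answer: Yes. T → D '*' with FOLLOW(T) on { '(', '*' }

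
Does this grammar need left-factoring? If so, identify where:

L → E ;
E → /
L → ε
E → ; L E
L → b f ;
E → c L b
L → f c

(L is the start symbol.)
No, left-factoring is not needed

Left-factoring is needed when two productions for the same non-terminal
share a common prefix on the right-hand side.

Productions for L:
  L → E ;
  L → ε
  L → b f ;
  L → f c
Productions for E:
  E → /
  E → ; L E
  E → c L b

No common prefixes found.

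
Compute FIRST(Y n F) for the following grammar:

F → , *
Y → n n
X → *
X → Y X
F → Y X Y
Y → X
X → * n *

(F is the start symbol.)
FIRST sets of the non-terminals involved (from the grammar, by fixed-point iteration):
  FIRST(Y) = { '*', 'n' }

To compute FIRST(Y n F), process the symbols left to right:
Symbol Y is a non-terminal. Add FIRST(Y) \ {ε} = { '*', 'n' }
Y is not nullable (ε ∉ FIRST(Y)), so stop here.
FIRST(Y n F) = { '*', 'n' }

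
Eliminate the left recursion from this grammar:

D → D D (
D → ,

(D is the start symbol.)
D is directly left-recursive. The standard transformation for
  A → A α₁ | ... | A α_m | β₁ | ... | β_n
is
  A  → β₁ A' | ... | β_n A'
  A' → α₁ A' | ... | α_m A' | ε

D → , becomes D → , D'
D → D D ( becomes D' → D ( D'
Add D' → ε

Resulting grammar:
D → , D'
D' → D ( D'
D' → ε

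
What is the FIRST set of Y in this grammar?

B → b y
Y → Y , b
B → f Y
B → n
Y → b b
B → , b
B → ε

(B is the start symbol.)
From Y → Y , b:
  - Y is the symbol being defined: contributes nothing new
    Y is not nullable, so stop
From Y → b b:
  - b is a terminal: add 'b' and stop

Collecting: FIRST(Y) = { 'b' }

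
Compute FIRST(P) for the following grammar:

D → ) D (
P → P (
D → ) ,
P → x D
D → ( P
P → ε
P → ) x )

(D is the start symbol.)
{ '(', ')', 'x', ε }

From P → P (:
  - P is the symbol being defined: contributes nothing new
    P is nullable, so continue to the next symbol
  - '(' is a terminal: add '(' and stop
From P → x D:
  - x is a terminal: add 'x' and stop
From P → ε:
  - ε-production, so ε ∈ FIRST(P)
From P → ) x ):
  - ')' is a terminal: add ')' and stop

Collecting: FIRST(P) = { '(', ')', 'x', ε }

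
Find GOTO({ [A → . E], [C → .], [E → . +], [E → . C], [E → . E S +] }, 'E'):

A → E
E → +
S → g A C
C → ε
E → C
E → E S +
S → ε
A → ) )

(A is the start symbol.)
{ [A → E .], [E → E . S +], [S → . g A C], [S → .] }

GOTO(I, 'E') = CLOSURE({ [A → αX.β] : [A → α.Xβ] ∈ I, X = 'E' })

Items with dot before 'E', with the dot advanced:
  [A → . E] → [A → E .]
  [E → . E S +] → [E → E . S +]
Closure of the advanced items:
  [E → E . S +] has the dot before S: add [S → . g A C], [S → .]

GOTO = { [A → E .], [E → E . S +], [S → . g A C], [S → .] }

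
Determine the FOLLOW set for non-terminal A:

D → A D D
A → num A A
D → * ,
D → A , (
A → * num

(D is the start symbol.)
In D → A D D: A is followed by D D, add FIRST(D D) \ {ε} = { '*', 'num' }
In A → num A A: A is followed by A, add FIRST(A) \ {ε} = { '*', 'num' }
In A → num A A: A is at the end; this adds FOLLOW(A) to itself — nothing new
In D → A , (: A is followed by ',' '(', add FIRST(',' '(') \ {ε} = { ',' }

Taking the union: FOLLOW(A) = { '*', ',', 'num' }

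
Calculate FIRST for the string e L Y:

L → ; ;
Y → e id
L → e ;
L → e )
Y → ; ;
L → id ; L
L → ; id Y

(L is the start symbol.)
{ 'e' }

To compute FIRST(e L Y), process the symbols left to right:
Symbol e is a terminal. Add 'e' and stop.
FIRST(e L Y) = { 'e' }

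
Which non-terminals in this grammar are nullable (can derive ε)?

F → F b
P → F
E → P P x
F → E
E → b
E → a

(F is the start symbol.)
There are no ε-productions, so no non-terminal can derive ε.
No non-terminals are nullable.

Answer: None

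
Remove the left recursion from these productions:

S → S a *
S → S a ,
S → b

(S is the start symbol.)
S → b S'
S' → a * S'
S' → a , S'
S' → ε

S is directly left-recursive. The standard transformation for
  A → A α₁ | ... | A α_m | β₁ | ... | β_n
is
  A  → β₁ A' | ... | β_n A'
  A' → α₁ A' | ... | α_m A' | ε

S → b becomes S → b S'
S → S a * becomes S' → a * S'
S → S a , becomes S' → a , S'
Add S' → ε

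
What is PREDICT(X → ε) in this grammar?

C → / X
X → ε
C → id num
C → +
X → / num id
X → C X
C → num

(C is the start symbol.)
PREDICT(X → ε) = (FIRST(RHS) \ {ε}) ∪ (FOLLOW(X) if ε ∈ FIRST(RHS), i.e. RHS ⇒* ε)
The right-hand side is ε (FIRST(ε) = { ε }), so the predict set is FOLLOW(X) = { $, '+', '/', 'id', 'num' }
PREDICT(X → ε) = { $, '+', '/', 'id', 'num' }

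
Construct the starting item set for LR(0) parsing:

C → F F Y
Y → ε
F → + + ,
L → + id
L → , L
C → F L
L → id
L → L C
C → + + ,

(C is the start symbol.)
First, augment the grammar with C' → C
I₀ = CLOSURE({ [C' → . C] }):
  [C' → . C] has the dot before C: add [C → . F F Y], [C → . F L], [C → . + + ,]
  [C → . F F Y] has the dot before F: add [F → . + + ,]
No further items can be added.

I₀ = { [C → . + + ,], [C → . F F Y], [C → . F L], [C' → . C], [F → . + + ,] }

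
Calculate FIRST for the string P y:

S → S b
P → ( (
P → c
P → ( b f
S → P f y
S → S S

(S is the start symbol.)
FIRST sets of the non-terminals involved (from the grammar, by fixed-point iteration):
  FIRST(P) = { '(', 'c' }

To compute FIRST(P y), process the symbols left to right:
Symbol P is a non-terminal. Add FIRST(P) \ {ε} = { '(', 'c' }
P is not nullable (ε ∉ FIRST(P)), so stop here.
FIRST(P y) = { '(', 'c' }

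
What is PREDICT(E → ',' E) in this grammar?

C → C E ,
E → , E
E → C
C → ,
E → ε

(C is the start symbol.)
PREDICT(E → ',' E) = (FIRST(RHS) \ {ε}) ∪ (FOLLOW(E) if ε ∈ FIRST(RHS), i.e. RHS ⇒* ε)
FIRST(',' E) = { ',' }
ε ∉ FIRST(',' E), so FOLLOW(E) is not added.
PREDICT(E → ',' E) = { ',' }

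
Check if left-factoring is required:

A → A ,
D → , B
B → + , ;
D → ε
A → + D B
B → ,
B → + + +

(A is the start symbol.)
Yes, B has productions with common prefix '+'

Left-factoring is needed when two productions for the same non-terminal
share a common prefix on the right-hand side.

Productions for A:
  A → A ,
  A → + D B
Productions for D:
  D → , B
  D → ε
Productions for B:
  B → + , ;
  B → ,
  B → + + +

Found common prefix '+' in productions for B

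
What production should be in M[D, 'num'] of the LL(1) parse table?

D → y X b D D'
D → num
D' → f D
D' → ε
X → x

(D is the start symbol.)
D → num

To find M[D, 'num'], we find productions for D where 'num' is in the predict set (PREDICT(N → α) = (FIRST(α) \ {ε}) ∪ (FOLLOW(N) if α ⇒* ε)).

D → y X b D D': PREDICT = { 'y' }
D → num: PREDICT = { 'num' }
  'num' is in predict set, so this production goes in M[D, 'num']

M[D, 'num'] = D → num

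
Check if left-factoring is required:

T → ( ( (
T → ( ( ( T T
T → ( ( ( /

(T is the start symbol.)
Left-factoring is needed when two productions for the same non-terminal
share a common prefix on the right-hand side.

Productions for T:
  T → ( ( (
  T → ( ( ( T T
  T → ( ( ( /

Found common prefix '( ( (' in productions for T

Answer: Yes, T has productions with common prefix '( ( ('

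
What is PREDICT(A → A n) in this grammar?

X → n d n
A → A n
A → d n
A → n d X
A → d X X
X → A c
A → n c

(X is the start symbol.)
PREDICT(A → A n) = (FIRST(RHS) \ {ε}) ∪ (FOLLOW(A) if ε ∈ FIRST(RHS), i.e. RHS ⇒* ε)
FIRST(A) = { 'd', 'n' }
FIRST(A n) = { 'd', 'n' }
ε ∉ FIRST(A n), so FOLLOW(A) is not added.
PREDICT(A → A n) = { 'd', 'n' }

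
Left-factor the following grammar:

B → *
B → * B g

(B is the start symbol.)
Left-factoring transforms A → αβ₁ | αβ₂ into A → αA' and A' → β₁ | β₂
(α is the longest common prefix among the alternatives). Repeat until
no nonterminal has two alternatives with a common prefix.

Round 1: B has alternatives sharing prefix '*'. Introduce B': B → * B'
  Add: B' → ε
  Add: B' → B g

No remaining common prefixes — done.

Resulting grammar:
B → * B'
B' → ε
B' → B g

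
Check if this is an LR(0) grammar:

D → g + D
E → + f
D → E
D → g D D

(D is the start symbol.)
Yes, the grammar is LR(0)

A grammar is LR(0) if no state in the canonical LR(0) collection has:
  - both a shift item (dot before a terminal) and a complete item (shift-reduce conflict), or
  - two or more complete items (reduce-reduce conflict; the accept item [D' → D .] counts as a complete item here).

Augment with D' → D and build the canonical LR(0) collection (I0 = CLOSURE({[D' → . D]}), then GOTO on every symbol after a dot until no new states appear). It has 10 states:
  I0: { [D → . E], [D → . g + D], [D → . g D D], [D' → . D], [E → . + f] }  — shift
  I1: { [E → + . f] }  — shift
  I2: { [D' → D .] }  — accept
  I3: { [D → E .] }  — reduce
  I4: { [D → . E], [D → . g + D], [D → . g D D], [D → g . + D], [D → g . D D], [E → . + f] }  — shift
  I5: { [D → . E], [D → . g + D], [D → . g D D], [D → g + . D], [E → + . f], [E → . + f] }  — shift
  I6: { [D → . E], [D → . g + D], [D → . g D D], [D → g D . D], [E → . + f] }  — shift
  I7: { [D → g D D .] }  — reduce
  I8: { [D → g + D .] }  — reduce
  I9: { [E → + f .] }  — reduce

Every state is either a pure shift/goto state or contains exactly one complete item and nothing to shift — no conflicts. The grammar is LR(0).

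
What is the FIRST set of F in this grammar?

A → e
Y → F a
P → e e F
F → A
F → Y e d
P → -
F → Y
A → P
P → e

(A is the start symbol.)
{ '-', 'e' }

FIRST sets of the other non-terminals involved (by the same procedure, iterated to a fixed point):
  FIRST(A) = { '-', 'e' }
  FIRST(Y) = { '-', 'e' }

From F → A:
  - A is a non-terminal: add FIRST(A) \ {ε} = { '-', 'e' }
    A is not nullable, so stop
From F → Y e d:
  - Y is a non-terminal: add FIRST(Y) \ {ε} = { '-', 'e' }
    Y is not nullable, so stop
From F → Y:
  - Y is a non-terminal: add FIRST(Y) \ {ε} = { '-', 'e' }
    Y is not nullable, so stop

Collecting: FIRST(F) = { '-', 'e' }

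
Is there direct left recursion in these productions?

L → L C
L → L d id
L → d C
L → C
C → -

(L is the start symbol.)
Yes, L is left-recursive

Direct left recursion occurs when N → N α for some non-terminal N (the right-hand side begins with the left-hand side itself).

L → L C: LEFT RECURSIVE (starts with L)
L → L d id: LEFT RECURSIVE (starts with L)
L → d C: starts with d
L → C: starts with C
C → -: starts with '-'

The grammar has direct left recursion on: L.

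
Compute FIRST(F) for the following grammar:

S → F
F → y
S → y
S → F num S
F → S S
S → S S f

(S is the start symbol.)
{ 'y' }

To compute FIRST(F), examine every production with F on the left-hand side, reading each right-hand side left to right until a non-nullable symbol is reached.

FIRST sets of the other non-terminals involved (by the same procedure, iterated to a fixed point):
  FIRST(S) = { 'y' }

From F → y:
  - y is a terminal: add 'y' and stop
From F → S S:
  - S is a non-terminal: add FIRST(S) \ {ε} = { 'y' }
    S is not nullable, so stop

Collecting: FIRST(F) = { 'y' }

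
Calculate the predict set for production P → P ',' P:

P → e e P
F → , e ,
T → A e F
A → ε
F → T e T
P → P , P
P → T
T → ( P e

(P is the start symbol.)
{ '(', 'e' }

PREDICT(P → P ',' P) = (FIRST(RHS) \ {ε}) ∪ (FOLLOW(P) if ε ∈ FIRST(RHS), i.e. RHS ⇒* ε)
FIRST(P) = { '(', 'e' }
FIRST(P ',' P) = { '(', 'e' }
ε ∉ FIRST(P ',' P), so FOLLOW(P) is not added.
PREDICT(P → P ',' P) = { '(', 'e' }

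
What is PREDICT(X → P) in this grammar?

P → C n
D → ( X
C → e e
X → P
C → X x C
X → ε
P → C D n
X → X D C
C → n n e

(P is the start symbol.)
{ '(', 'e', 'n', 'x' }

PREDICT(X → P) = (FIRST(RHS) \ {ε}) ∪ (FOLLOW(X) if ε ∈ FIRST(RHS), i.e. RHS ⇒* ε)
FIRST(P) = { '(', 'e', 'n', 'x' }
FIRST(P) = { '(', 'e', 'n', 'x' }
ε ∉ FIRST(P), so FOLLOW(X) is not added.
PREDICT(X → P) = { '(', 'e', 'n', 'x' }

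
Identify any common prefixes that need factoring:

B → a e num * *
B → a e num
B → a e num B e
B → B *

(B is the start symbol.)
Left-factoring is needed when two productions for the same non-terminal
share a common prefix on the right-hand side.

Productions for B:
  B → a e num * *
  B → a e num
  B → a e num B e
  B → B *

Found common prefix 'a e num' in productions for B

Answer: Yes, B has productions with common prefix 'a e num'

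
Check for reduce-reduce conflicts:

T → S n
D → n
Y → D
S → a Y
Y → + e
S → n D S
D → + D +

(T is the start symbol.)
A reduce-reduce conflict occurs when an LR(0) state has two complete items [A → α .] and [B → β .] — both call for a reduction, and with no lookahead the parser cannot choose between them.

Augment with T' → T and build the canonical LR(0) collection (I0 = CLOSURE({[T' → . T]}), then GOTO on every symbol after a dot until no new states appear). It has 16 states:
  I0: { [S → . a Y], [S → . n D S], [T → . S n], [T' → . T] }  — shift
  I1: { [T → S . n] }  — shift
  I2: { [T' → T .] }  — accept
  I3: { [D → . + D +], [D → . n], [S → a . Y], [Y → . + e], [Y → . D] }  — shift
  I4: { [D → . + D +], [D → . n], [S → n . D S] }  — shift
  I5: { [D → + . D +], [D → . + D +], [D → . n] }  — shift
  I6: { [S → . a Y], [S → . n D S], [S → n D . S] }  — shift
  I7: { [D → n .] }  — reduce
  I8: { [S → n D S .] }  — reduce
  I9: { [D → + D . +] }  — shift
  I10: { [D → + D + .] }  — reduce
  I11: { [D → + . D +], [D → . + D +], [D → . n], [Y → + . e] }  — shift
  I12: { [Y → D .] }  — reduce
  I13: { [S → a Y .] }  — reduce
  I14: { [Y → + e .] }  — reduce
  I15: { [T → S n .] }  — reduce

No state contains more than one complete item.

Answer: No reduce-reduce conflicts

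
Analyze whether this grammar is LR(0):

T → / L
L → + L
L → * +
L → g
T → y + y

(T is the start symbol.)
A grammar is LR(0) if no state in the canonical LR(0) collection has:
  - both a shift item (dot before a terminal) and a complete item (shift-reduce conflict), or
  - two or more complete items (reduce-reduce conflict; the accept item [T' → T .] counts as a complete item here).

Augment with T' → T and build the canonical LR(0) collection (I0 = CLOSURE({[T' → . T]}), then GOTO on every symbol after a dot until no new states appear). It has 12 states:
  I0: { [T → . / L], [T → . y + y], [T' → . T] }  — shift
  I1: { [L → . * +], [L → . + L], [L → . g], [T → / . L] }  — shift
  I2: { [T' → T .] }  — accept
  I3: { [T → y . + y] }  — shift
  I4: { [T → y + . y] }  — shift
  I5: { [T → y + y .] }  — reduce
  I6: { [L → * . +] }  — shift
  I7: { [L → + . L], [L → . * +], [L → . + L], [L → . g] }  — shift
  I8: { [T → / L .] }  — reduce
  I9: { [L → g .] }  — reduce
  I10: { [L → + L .] }  — reduce
  I11: { [L → * + .] }  — reduce

Every state is either a pure shift/goto state or contains exactly one complete item and nothing to shift — no conflicts. The grammar is LR(0).

Answer: Yes, the grammar is LR(0)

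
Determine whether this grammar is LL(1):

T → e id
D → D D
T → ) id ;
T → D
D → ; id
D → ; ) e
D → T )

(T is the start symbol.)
No. Predict set conflict for T: { 'e' }

A grammar is LL(1) if for each non-terminal N with multiple productions, the predict sets of those productions are pairwise disjoint, where PREDICT(N → α) = (FIRST(α) \ {ε}) ∪ (FOLLOW(N) if α ⇒* ε).

Relevant sets:
  FIRST(D) = { ')', ';', 'e' }
  FIRST(T) = { ')', ';', 'e' }

For T:
  PREDICT(T → e id) = { 'e' }
  PREDICT(T → ')' id ';') = { ')' }
  PREDICT(T → D) = { ')', ';', 'e' }
For D:
  PREDICT(D → D D) = { ')', ';', 'e' }
  PREDICT(D → ';' id) = { ';' }
  PREDICT(D → ';' ')' e) = { ';' }
  PREDICT(D → T ')') = { ')', ';', 'e' }

Conflict found: Predict set conflict for T: { 'e' }
The grammar is NOT LL(1).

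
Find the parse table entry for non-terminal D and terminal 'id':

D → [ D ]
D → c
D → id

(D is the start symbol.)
D → id

To find M[D, 'id'], we find productions for D where 'id' is in the predict set (PREDICT(N → α) = (FIRST(α) \ {ε}) ∪ (FOLLOW(N) if α ⇒* ε)).

D → [ D ]: PREDICT = { '[' }
D → c: PREDICT = { 'c' }
D → id: PREDICT = { 'id' }
  'id' is in predict set, so this production goes in M[D, 'id']

M[D, 'id'] = D → id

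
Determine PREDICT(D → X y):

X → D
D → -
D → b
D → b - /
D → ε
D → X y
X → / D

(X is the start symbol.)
{ '-', '/', 'b', 'y' }

PREDICT(D → X y) = (FIRST(RHS) \ {ε}) ∪ (FOLLOW(D) if ε ∈ FIRST(RHS), i.e. RHS ⇒* ε)
FIRST(X) = { '-', '/', 'b', 'y', ε }
FIRST(X y) = { '-', '/', 'b', 'y' }
ε ∉ FIRST(X y), so FOLLOW(D) is not added.
PREDICT(D → X y) = { '-', '/', 'b', 'y' }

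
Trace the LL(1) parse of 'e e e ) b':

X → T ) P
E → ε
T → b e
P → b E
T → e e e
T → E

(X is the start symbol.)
LL(1) parsing maintains a stack (initially the start symbol over $) and the input. At each step: if the stack top is a terminal, match it against the current input token; if it is a non-terminal N, replace it with the RHS of M[N, lookahead] (the unique production whose predict set contains the lookahead).

Stack is shown with the top on the left.

Stack        Input        Action
--------------------------------
X $          e e e ) b $  output X → T ) P
T ) P $      e e e ) b $  output T → e e e
e e e ) P $  e e e ) b $  match 'e'
e e ) P $    e e ) b $    match 'e'
e ) P $      e ) b $      match 'e'
) P $        ) b $        match ')'
P $          b $          output P → b E
b E $        b $          match 'b'
E $          $            output E → ε
$            $            accept

The string is accepted.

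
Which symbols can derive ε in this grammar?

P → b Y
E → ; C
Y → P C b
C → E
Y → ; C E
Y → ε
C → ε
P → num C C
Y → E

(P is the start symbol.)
{ 'C', 'Y' }

A non-terminal is nullable if it can derive ε (the empty string): either it has an ε-production, or it has a production whose right-hand side consists entirely of nullable non-terminals.

ε-productions: Y → ε, C → ε
So Y, C are immediately nullable.
No further non-terminal can be added: every production for the remaining non-terminals contains a terminal or a non-nullable non-terminal.
Nullable = { 'C', 'Y' }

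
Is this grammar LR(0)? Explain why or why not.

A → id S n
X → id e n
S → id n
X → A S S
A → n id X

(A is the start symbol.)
A grammar is LR(0) if no state in the canonical LR(0) collection has:
  - both a shift item (dot before a terminal) and a complete item (shift-reduce conflict), or
  - two or more complete items (reduce-reduce conflict; the accept item [A' → A .] counts as a complete item here).

Augment with A' → A and build the canonical LR(0) collection (I0 = CLOSURE({[A' → . A]}), then GOTO on every symbol after a dot until no new states appear). It has 16 states:
  I0: { [A → . id S n], [A → . n id X], [A' → . A] }  — shift
  I1: { [A' → A .] }  — accept
  I2: { [A → id . S n], [S → . id n] }  — shift
  I3: { [A → n . id X] }  — shift
  I4: { [A → . id S n], [A → . n id X], [A → n id . X], [X → . A S S], [X → . id e n] }  — shift
  I5: { [S → . id n], [X → A . S S] }  — shift
  I6: { [A → n id X .] }  — reduce
  I7: { [A → id . S n], [S → . id n], [X → id . e n] }  — shift
  I8: { [A → id S . n] }  — shift
  I9: { [X → id e . n] }  — shift
  I10: { [S → id . n] }  — shift
  I11: { [S → id n .] }  — reduce
  I12: { [X → id e n .] }  — reduce
  I13: { [A → id S n .] }  — reduce
  I14: { [S → . id n], [X → A S . S] }  — shift
  I15: { [X → A S S .] }  — reduce

Every state is either a pure shift/goto state or contains exactly one complete item and nothing to shift — no conflicts. The grammar is LR(0).

Answer: Yes, the grammar is LR(0)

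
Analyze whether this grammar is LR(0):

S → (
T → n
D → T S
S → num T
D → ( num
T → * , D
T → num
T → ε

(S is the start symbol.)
A grammar is LR(0) if no state in the canonical LR(0) collection has:
  - both a shift item (dot before a terminal) and a complete item (shift-reduce conflict), or
  - two or more complete items (reduce-reduce conflict; the accept item [S' → S .] counts as a complete item here).

Augment with S' → S and build the canonical LR(0) collection (I0 = CLOSURE({[S' → . S]}), then GOTO on every symbol after a dot until no new states appear). It has 14 states:
  I0: { [S → . (], [S → . num T], [S' → . S] }  — shift
  I1: { [S → ( .] }  — reduce
  I2: { [S' → S .] }  — accept
  I3: { [S → num . T], [T → . * , D], [T → . n], [T → . num], [T → .] }  — shift, reduce
  I4: { [T → * . , D] }  — shift
  I5: { [S → num T .] }  — reduce
  I6: { [T → n .] }  — reduce
  I7: { [T → num .] }  — reduce
  I8: { [D → . ( num], [D → . T S], [T → * , . D], [T → . * , D], [T → . n], [T → . num], [T → .] }  — shift, reduce
  I9: { [D → ( . num] }  — shift
  I10: { [T → * , D .] }  — reduce
  I11: { [D → T . S], [S → . (], [S → . num T] }  — shift
  I12: { [D → T S .] }  — reduce
  I13: { [D → ( num .] }  — reduce

Conflict in state I3:
  Shift-reduce conflict between [T → .] and [T → . * , D]
So the grammar is NOT LR(0).

Answer: No. Shift-reduce conflict between [T → .] and [T → . * , D]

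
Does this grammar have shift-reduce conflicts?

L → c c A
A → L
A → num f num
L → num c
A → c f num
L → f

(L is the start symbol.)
No shift-reduce conflicts

A shift-reduce conflict occurs when an LR(0) state has both:
  - a complete (reduce) item [A → α .] (dot at the end), and
  - a shift item [B → β . c γ] (dot before a terminal).

Augment with L' → L and build the canonical LR(0) collection (I0 = CLOSURE({[L' → . L]}), then GOTO on every symbol after a dot until no new states appear). It has 15 states:
  I0: { [L → . c c A], [L → . f], [L → . num c], [L' → . L] }  — shift
  I1: { [L' → L .] }  — accept
  I2: { [L → c . c A] }  — shift
  I3: { [L → f .] }  — reduce
  I4: { [L → num . c] }  — shift
  I5: { [L → num c .] }  — reduce
  I6: { [A → . L], [A → . c f num], [A → . num f num], [L → . c c A], [L → . f], [L → . num c], [L → c c . A] }  — shift
  I7: { [L → c c A .] }  — reduce
  I8: { [A → L .] }  — reduce
  I9: { [A → c . f num], [L → c . c A] }  — shift
  I10: { [A → num . f num], [L → num . c] }  — shift
  I11: { [A → num f . num] }  — shift
  I12: { [A → num f num .] }  — reduce
  I13: { [A → c f . num] }  — shift
  I14: { [A → c f num .] }  — reduce

No state contains both a complete item and a shift item.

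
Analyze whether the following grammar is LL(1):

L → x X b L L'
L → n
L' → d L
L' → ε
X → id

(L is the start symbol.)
A grammar is LL(1) if for each non-terminal N with multiple productions, the predict sets of those productions are pairwise disjoint, where PREDICT(N → α) = (FIRST(α) \ {ε}) ∪ (FOLLOW(N) if α ⇒* ε).

Relevant sets:
  FOLLOW(L') = { $, 'd' }

For L:
  PREDICT(L → x X b L L') = { 'x' }
  PREDICT(L → n) = { 'n' }
For L':
  PREDICT(L' → d L) = { 'd' }
  PREDICT(L' → ε) = { $, 'd' }
X has a single production, so nothing to check there.

Conflict found: Predict set conflict for L': { 'd' }
The grammar is NOT LL(1).

Answer: No. Predict set conflict for L': { 'd' }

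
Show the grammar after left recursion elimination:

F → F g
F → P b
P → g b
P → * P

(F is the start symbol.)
F is directly left-recursive. The standard transformation for
  A → A α₁ | ... | A α_m | β₁ | ... | β_n
is
  A  → β₁ A' | ... | β_n A'
  A' → α₁ A' | ... | α_m A' | ε

F → P b becomes F → P b F'
F → F g becomes F' → g F'
Add F' → ε

Productions for other non-terminals are unchanged:
  P → g b
  P → * P

Resulting grammar:
F → P b F'
F' → g F'
F' → ε
P → g b
P → * P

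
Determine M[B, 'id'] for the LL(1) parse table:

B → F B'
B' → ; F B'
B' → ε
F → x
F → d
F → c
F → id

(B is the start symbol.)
To find M[B, 'id'], we find productions for B where 'id' is in the predict set (PREDICT(N → α) = (FIRST(α) \ {ε}) ∪ (FOLLOW(N) if α ⇒* ε)).

Relevant sets:
  FIRST(F) = { 'c', 'd', 'id', 'x' }

B → F B': PREDICT = { 'c', 'd', 'id', 'x' }
  'id' is in predict set, so this production goes in M[B, 'id']

M[B, 'id'] = B → F B'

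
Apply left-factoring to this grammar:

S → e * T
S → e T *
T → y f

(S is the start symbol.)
Left-factoring transforms A → αβ₁ | αβ₂ into A → αA' and A' → β₁ | β₂
(α is the longest common prefix among the alternatives). Repeat until
no nonterminal has two alternatives with a common prefix.

Round 1: S has alternatives sharing prefix 'e'. Introduce S': S → e S'
  Add: S' → * T
  Add: S' → T *

No remaining common prefixes — done.

Resulting grammar:
S → e S'
S' → * T
S' → T *
T → y f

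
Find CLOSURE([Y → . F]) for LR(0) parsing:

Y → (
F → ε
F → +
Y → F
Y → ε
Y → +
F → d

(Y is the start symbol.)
{ [F → . +], [F → . d], [F → .], [Y → . F] }

Start with: [Y → . F]
  [Y → . F] has the dot before F: add [F → .], [F → . +], [F → . d]
No further items can be added.

CLOSURE = { [F → . +], [F → . d], [F → .], [Y → . F] }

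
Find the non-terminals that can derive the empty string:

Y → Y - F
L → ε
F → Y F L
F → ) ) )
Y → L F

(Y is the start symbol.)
A non-terminal is nullable if it can derive ε (the empty string): either it has an ε-production, or it has a production whose right-hand side consists entirely of nullable non-terminals.

ε-productions: L → ε
So L is immediately nullable.
No further non-terminal can be added: every production for the remaining non-terminals contains a terminal or a non-nullable non-terminal.
Nullable = { 'L' }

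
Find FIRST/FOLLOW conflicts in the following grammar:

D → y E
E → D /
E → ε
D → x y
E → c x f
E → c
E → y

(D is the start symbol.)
Nullable non-terminals: E.
FIRST sets used below: FIRST(D) = { 'x', 'y' }

E: nullable alternative(s) E → ε; FOLLOW(E) = { $, '/' }
  E → D /: FIRST \ {ε} = { 'x', 'y' } — disjoint from FOLLOW(E)
  E → ε: FIRST \ {ε} = { } — this is the only nullable alternative, skip
  E → c x f: FIRST \ {ε} = { 'c' } — disjoint from FOLLOW(E)
  E → c: FIRST \ {ε} = { 'c' } — disjoint from FOLLOW(E)
  E → y: FIRST \ {ε} = { 'y' } — disjoint from FOLLOW(E)

D has no nullable alternative, so no FIRST/FOLLOW check is needed there.

No FIRST/FOLLOW conflicts found.

Answer: No FIRST/FOLLOW conflicts.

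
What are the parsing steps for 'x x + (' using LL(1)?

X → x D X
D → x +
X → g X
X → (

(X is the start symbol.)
Stack is shown with the top on the left.

Stack    Input      Action
--------------------------
X $      x x + ( $  output X → x D X
x D X $  x x + ( $  match 'x'
D X $    x + ( $    output D → x +
x + X $  x + ( $    match 'x'
+ X $    + ( $      match '+'
X $      ( $        output X → (
( $      ( $        match '('
$        $          accept

The string is accepted.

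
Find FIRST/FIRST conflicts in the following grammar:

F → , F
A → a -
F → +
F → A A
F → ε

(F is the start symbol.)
No FIRST/FIRST conflicts.

A FIRST/FIRST conflict occurs when two productions N → α and N → β for the same non-terminal have FIRST(α) ∩ FIRST(β) ≠ ∅ (with ε ∈ FIRST of a nullable right-hand side, so two nullable alternatives also conflict).

FIRST sets of the non-terminals at (or reachable through a nullable prefix from) the front of some alternative:
  FIRST(A) = { 'a' }

Productions for F:
  F → , F: FIRST = { ',' }
  F → +: FIRST = { '+' }
  F → A A: FIRST = { 'a' }
  F → ε: FIRST = { ε }
A has only one production, so no FIRST/FIRST conflict is possible there.

All alternatives of each non-terminal have pairwise disjoint FIRST sets.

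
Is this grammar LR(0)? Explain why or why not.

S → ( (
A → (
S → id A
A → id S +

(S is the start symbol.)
Augment with S' → S and build the canonical LR(0) collection (I0 = CLOSURE({[S' → . S]}), then GOTO on every symbol after a dot until no new states appear). It has 10 states:
  I0: { [S → . ( (], [S → . id A], [S' → . S] }  — shift
  I1: { [S → ( . (] }  — shift
  I2: { [S' → S .] }  — accept
  I3: { [A → . (], [A → . id S +], [S → id . A] }  — shift
  I4: { [A → ( .] }  — reduce
  I5: { [S → id A .] }  — reduce
  I6: { [A → id . S +], [S → . ( (], [S → . id A] }  — shift
  I7: { [A → id S . +] }  — shift
  I8: { [A → id S + .] }  — reduce
  I9: { [S → ( ( .] }  — reduce

Every state is either a pure shift/goto state or contains exactly one complete item and nothing to shift — no conflicts. The grammar is LR(0).

Answer: Yes, the grammar is LR(0)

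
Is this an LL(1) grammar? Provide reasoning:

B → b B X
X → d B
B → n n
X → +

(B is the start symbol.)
For B:
  PREDICT(B → b B X) = { 'b' }
  PREDICT(B → n n) = { 'n' }
For X:
  PREDICT(X → d B) = { 'd' }
  PREDICT(X → '+') = { '+' }

All predict sets are disjoint. The grammar IS LL(1).

Answer: Yes, the grammar is LL(1).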